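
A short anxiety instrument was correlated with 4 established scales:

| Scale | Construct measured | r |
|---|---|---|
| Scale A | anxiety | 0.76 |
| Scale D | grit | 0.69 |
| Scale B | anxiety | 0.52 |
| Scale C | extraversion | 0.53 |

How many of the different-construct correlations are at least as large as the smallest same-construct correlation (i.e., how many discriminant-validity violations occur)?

2

Convergent (same construct = anxiety): Scale A, Scale B.
Smallest convergent = 0.52. Discriminant values: 0.69, 0.53; count ≥ 0.52 → 2.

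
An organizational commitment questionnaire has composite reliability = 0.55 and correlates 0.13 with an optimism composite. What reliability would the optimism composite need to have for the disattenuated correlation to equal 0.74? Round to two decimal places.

r_true = r_obs / √(r_xx · r_yy) ⇒ 0.74 = 0.13 / √(0.55 · r_yy).
√(0.55 · r_yy) = 0.13 / 0.74 = 0.1757; 0.55 · r_yy = 0.0309; r_yy = 0.0309 / 0.55 ≈ 0.06.

0.06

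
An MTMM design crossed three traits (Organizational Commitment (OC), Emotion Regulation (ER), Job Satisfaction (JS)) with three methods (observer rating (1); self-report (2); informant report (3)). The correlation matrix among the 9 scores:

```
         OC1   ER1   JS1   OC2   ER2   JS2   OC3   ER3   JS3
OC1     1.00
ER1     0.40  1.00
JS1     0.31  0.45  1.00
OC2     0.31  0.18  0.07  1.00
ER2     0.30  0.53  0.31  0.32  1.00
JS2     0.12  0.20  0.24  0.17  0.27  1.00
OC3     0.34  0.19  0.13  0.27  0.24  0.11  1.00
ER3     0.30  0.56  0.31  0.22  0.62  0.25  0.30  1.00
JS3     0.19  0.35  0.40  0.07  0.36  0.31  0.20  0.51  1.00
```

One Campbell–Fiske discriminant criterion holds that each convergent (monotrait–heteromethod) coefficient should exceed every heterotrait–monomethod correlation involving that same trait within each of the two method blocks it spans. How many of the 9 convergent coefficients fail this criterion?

Each convergent coefficient versus the relevant comparison correlations:
OC (methods 1·2): 0.31 vs {0.40, 0.32, 0.31, 0.17} → fail.
OC (methods 1·3): 0.34 vs {0.40, 0.30, 0.31, 0.20} → fail.
OC (methods 2·3): 0.27 vs {0.32, 0.30, 0.17, 0.20} → fail.
ER (methods 1·2): 0.53 vs {0.40, 0.32, 0.45, 0.27} → pass.
ER (methods 1·3): 0.56 vs {0.40, 0.30, 0.45, 0.51} → pass.
ER (methods 2·3): 0.62 vs {0.32, 0.30, 0.27, 0.51} → pass.
JS (methods 1·2): 0.24 vs {0.31, 0.17, 0.45, 0.27} → fail.
JS (methods 1·3): 0.40 vs {0.31, 0.20, 0.45, 0.51} → fail.
JS (methods 2·3): 0.31 vs {0.17, 0.20, 0.27, 0.51} → fail.
6 of 9 fail.

6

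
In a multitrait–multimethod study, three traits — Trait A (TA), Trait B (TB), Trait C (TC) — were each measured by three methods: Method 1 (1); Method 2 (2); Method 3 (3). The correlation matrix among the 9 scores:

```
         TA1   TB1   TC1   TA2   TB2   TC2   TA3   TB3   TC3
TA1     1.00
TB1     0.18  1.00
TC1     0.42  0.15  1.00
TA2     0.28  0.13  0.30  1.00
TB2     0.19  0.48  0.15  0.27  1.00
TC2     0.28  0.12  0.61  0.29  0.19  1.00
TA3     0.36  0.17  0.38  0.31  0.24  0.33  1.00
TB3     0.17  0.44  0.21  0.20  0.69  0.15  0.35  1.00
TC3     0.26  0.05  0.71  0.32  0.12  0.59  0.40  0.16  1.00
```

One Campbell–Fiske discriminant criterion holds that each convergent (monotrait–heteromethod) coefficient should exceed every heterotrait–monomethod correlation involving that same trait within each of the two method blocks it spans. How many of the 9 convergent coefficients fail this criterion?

3

Each convergent coefficient versus the relevant comparison correlations:
TA (methods 1·2): 0.28 vs {0.18, 0.27, 0.42, 0.29} → fail.
TA (methods 1·3): 0.36 vs {0.18, 0.35, 0.42, 0.40} → fail.
TA (methods 2·3): 0.31 vs {0.27, 0.35, 0.29, 0.40} → fail.
TB (methods 1·2): 0.48 vs {0.18, 0.27, 0.15, 0.19} → pass.
TB (methods 1·3): 0.44 vs {0.18, 0.35, 0.15, 0.16} → pass.
TB (methods 2·3): 0.69 vs {0.27, 0.35, 0.19, 0.16} → pass.
TC (methods 1·2): 0.61 vs {0.42, 0.29, 0.15, 0.19} → pass.
TC (methods 1·3): 0.71 vs {0.42, 0.40, 0.15, 0.16} → pass.
TC (methods 2·3): 0.59 vs {0.29, 0.40, 0.19, 0.16} → pass.
3 of 9 fail.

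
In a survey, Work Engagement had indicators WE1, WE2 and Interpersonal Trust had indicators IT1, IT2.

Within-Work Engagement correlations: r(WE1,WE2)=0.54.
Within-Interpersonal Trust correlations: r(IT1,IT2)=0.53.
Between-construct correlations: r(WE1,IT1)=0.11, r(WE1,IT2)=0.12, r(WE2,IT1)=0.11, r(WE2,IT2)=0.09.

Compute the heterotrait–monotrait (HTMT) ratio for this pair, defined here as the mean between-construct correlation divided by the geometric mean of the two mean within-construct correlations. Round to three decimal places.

Mean heterotrait r = 0.43/4 = 0.1075.
Mean within-WE = 0.54/1 = 0.5400; mean within-IT = 0.53/1 = 0.5300.
Geometric mean = √(0.5400 × 0.5300) = 0.5350.
HTMT = 0.1075 / 0.5350 = 0.201.

0.201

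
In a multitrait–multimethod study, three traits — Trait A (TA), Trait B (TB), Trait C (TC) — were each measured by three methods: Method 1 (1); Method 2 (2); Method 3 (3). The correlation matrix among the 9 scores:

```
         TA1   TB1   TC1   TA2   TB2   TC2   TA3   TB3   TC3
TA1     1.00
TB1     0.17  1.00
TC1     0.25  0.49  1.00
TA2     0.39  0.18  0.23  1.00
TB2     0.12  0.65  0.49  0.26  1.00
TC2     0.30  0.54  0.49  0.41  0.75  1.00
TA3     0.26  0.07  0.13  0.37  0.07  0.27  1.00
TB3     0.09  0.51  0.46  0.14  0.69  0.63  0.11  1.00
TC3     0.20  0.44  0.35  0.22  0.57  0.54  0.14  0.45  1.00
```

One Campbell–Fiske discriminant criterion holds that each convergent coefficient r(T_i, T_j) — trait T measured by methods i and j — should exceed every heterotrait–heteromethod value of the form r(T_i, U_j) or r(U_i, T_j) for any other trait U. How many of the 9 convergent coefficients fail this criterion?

Each convergent coefficient versus the relevant comparison correlations:
TA (methods 1·2): 0.39 vs {0.12, 0.18, 0.30, 0.23} → pass.
TA (methods 1·3): 0.26 vs {0.09, 0.07, 0.20, 0.13} → pass.
TA (methods 2·3): 0.37 vs {0.14, 0.07, 0.22, 0.27} → pass.
TB (methods 1·2): 0.65 vs {0.18, 0.12, 0.54, 0.49} → pass.
TB (methods 1·3): 0.51 vs {0.07, 0.09, 0.44, 0.46} → pass.
TB (methods 2·3): 0.69 vs {0.07, 0.14, 0.57, 0.63} → pass.
TC (methods 1·2): 0.49 vs {0.23, 0.30, 0.49, 0.54} → fail.
TC (methods 1·3): 0.35 vs {0.13, 0.20, 0.46, 0.44} → fail.
TC (methods 2·3): 0.54 vs {0.27, 0.22, 0.63, 0.57} → fail.
3 of 9 fail.

3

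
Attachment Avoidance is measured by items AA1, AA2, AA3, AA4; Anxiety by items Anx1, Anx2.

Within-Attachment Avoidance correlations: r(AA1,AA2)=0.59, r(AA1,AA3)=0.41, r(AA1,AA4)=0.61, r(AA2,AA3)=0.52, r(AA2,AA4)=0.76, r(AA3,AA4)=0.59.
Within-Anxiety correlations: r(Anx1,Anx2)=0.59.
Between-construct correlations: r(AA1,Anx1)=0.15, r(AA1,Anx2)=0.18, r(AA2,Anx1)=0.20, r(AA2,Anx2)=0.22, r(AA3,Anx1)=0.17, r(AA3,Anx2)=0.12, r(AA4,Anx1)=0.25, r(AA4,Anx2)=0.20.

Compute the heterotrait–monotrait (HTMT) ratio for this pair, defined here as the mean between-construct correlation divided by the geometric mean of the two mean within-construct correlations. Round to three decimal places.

Mean between = 1.49/8 = 0.1863.
Mean within-AA = 3.48/6 = 0.5800; mean within-Anx = 0.59/1 = 0.5900.
Geometric mean = √(0.5800 × 0.5900) = 0.5850.
HTMT = 0.1863 / 0.5850 = 0.318.

0.318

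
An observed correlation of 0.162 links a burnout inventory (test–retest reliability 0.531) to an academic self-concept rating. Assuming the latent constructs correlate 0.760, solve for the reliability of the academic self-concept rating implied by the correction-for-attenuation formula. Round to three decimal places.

0.086

r_true = r_obs / √(r_xx · r_yy) ⇒ 0.760 = 0.162 / √(0.531 · r_yy).
√(0.531 · r_yy) = 0.162 / 0.760 = 0.2132; 0.531 · r_yy = 0.0455; r_yy = 0.0455 / 0.531 ≈ 0.086.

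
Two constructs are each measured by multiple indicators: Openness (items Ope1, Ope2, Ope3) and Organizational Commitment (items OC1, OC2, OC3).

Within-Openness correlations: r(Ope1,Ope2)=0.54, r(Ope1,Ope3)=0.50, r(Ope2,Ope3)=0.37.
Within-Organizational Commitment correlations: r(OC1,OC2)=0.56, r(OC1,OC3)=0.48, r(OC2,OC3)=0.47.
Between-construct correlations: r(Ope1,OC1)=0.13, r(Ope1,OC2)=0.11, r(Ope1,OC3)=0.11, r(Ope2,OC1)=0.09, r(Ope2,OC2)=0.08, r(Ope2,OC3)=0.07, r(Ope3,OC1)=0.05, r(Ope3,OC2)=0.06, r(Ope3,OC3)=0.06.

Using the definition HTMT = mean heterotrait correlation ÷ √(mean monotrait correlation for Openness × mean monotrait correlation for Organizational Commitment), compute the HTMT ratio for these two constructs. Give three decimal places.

0.174

Mean heterotrait r = 0.76/9 = 0.0844.
Mean within-Ope = 1.41/3 = 0.4700; mean within-OC = 1.51/3 = 0.5033.
Geometric mean = √(0.4700 × 0.5033) = 0.4864.
HTMT = 0.0844 / 0.4864 = 0.174.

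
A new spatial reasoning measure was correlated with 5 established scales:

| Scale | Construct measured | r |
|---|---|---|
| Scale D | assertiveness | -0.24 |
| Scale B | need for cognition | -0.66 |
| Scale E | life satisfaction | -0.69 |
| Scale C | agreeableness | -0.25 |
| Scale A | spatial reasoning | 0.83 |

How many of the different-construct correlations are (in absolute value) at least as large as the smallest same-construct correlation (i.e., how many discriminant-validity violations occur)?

Convergent (same construct = spatial reasoning): Scale A.
Smallest convergent = 0.83. Discriminant |r|: 0.24, 0.66, 0.69, 0.25; count ≥ 0.83 → 0.

0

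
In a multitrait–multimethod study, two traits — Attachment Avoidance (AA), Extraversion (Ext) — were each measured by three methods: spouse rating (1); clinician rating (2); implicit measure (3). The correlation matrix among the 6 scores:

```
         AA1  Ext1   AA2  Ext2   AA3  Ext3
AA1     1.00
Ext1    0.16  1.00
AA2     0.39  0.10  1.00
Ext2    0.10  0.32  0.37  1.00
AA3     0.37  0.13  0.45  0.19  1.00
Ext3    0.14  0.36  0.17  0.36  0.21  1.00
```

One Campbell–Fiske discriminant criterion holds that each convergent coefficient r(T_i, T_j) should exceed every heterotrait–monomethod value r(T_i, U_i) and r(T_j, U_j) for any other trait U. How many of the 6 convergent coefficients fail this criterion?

2

Each convergent coefficient versus the relevant comparison correlations:
AA (methods 1·2): 0.39 vs {0.16, 0.37} → pass.
AA (methods 1·3): 0.37 vs {0.16, 0.21} → pass.
AA (methods 2·3): 0.45 vs {0.37, 0.21} → pass.
Ext (methods 1·2): 0.32 vs {0.16, 0.37} → fail.
Ext (methods 1·3): 0.36 vs {0.16, 0.21} → pass.
Ext (methods 2·3): 0.36 vs {0.37, 0.21} → fail.
2 of 6 fail.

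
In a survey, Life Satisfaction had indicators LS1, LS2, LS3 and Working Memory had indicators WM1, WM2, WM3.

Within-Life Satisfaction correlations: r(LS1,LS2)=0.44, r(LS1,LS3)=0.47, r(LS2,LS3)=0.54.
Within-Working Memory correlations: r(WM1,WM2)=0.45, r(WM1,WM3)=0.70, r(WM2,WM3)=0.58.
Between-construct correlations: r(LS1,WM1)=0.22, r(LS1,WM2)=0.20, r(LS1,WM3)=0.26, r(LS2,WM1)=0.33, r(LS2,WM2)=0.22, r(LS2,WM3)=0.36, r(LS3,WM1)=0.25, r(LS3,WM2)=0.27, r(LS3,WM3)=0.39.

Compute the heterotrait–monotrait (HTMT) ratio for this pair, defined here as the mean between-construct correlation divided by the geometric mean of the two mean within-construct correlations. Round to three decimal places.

0.526

Mean between = 2.50/9 = 0.2778.
Mean within-LS = 1.45/3 = 0.4833; mean within-WM = 1.73/3 = 0.5767.
Geometric mean = √(0.4833 × 0.5767) = 0.5279.
HTMT = 0.2778 / 0.5279 = 0.526.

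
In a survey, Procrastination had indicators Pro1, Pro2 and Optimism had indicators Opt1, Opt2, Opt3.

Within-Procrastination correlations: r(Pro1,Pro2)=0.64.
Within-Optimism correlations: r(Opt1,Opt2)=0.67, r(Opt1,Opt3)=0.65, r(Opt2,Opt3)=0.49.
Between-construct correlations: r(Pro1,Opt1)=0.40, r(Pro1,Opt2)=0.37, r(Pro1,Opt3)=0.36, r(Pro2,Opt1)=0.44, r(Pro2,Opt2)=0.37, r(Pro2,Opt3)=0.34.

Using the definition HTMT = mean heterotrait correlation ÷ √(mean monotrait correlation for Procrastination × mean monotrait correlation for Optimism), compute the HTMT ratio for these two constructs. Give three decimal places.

0.612

Mean between = 2.28/6 = 0.3800.
Mean within-Pro = 0.64/1 = 0.6400; mean within-Opt = 1.81/3 = 0.6033.
Geometric mean = √(0.6400 × 0.6033) = 0.6214.
HTMT = 0.3800 / 0.6214 = 0.612.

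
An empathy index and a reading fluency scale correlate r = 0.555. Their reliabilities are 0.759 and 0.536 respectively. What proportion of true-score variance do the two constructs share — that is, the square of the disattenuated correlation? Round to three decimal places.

Disattenuated r = 0.555 / √(0.759 × 0.536) = 0.555 / 0.6378 = 0.8702.
Shared true-score variance = 0.8702² = 0.7572 ≈ 0.757.

0.757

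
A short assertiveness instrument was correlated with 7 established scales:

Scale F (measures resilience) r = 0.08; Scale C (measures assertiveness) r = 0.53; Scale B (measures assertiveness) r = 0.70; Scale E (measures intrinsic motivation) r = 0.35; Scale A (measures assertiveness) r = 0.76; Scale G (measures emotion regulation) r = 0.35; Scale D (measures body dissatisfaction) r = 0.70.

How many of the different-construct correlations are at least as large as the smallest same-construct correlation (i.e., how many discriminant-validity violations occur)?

Convergent (same construct = assertiveness): Scale C, Scale B, Scale A.
Smallest convergent = 0.53. Discriminant values: 0.08, 0.35, 0.35, 0.70; count ≥ 0.53 → 1.

1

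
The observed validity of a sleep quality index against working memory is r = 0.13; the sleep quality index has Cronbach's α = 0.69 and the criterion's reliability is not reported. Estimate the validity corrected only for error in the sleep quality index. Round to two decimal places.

Single correction: r_c = r_obs / √r_xx = 0.13 / √0.69 = 0.13 / 0.8307 ≈ 0.16.

0.16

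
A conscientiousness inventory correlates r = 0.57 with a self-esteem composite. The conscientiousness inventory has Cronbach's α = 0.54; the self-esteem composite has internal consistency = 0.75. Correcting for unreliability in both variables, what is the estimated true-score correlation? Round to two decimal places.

r_true = r_obs / √(r_xx · r_yy) = 0.57 / √(0.54 × 0.75) = 0.57 / √0.4050 = 0.57 / 0.6364 ≈ 0.90.

0.90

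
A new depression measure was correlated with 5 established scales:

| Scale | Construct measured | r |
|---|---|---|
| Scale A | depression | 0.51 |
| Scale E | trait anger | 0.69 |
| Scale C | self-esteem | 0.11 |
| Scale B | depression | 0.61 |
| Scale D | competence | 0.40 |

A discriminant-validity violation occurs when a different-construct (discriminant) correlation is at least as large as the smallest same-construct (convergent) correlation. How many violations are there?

Convergent (same construct = depression): Scale A, Scale B.
Smallest convergent = 0.51. Discriminant values: 0.69, 0.11, 0.40; count ≥ 0.51 → 1.

1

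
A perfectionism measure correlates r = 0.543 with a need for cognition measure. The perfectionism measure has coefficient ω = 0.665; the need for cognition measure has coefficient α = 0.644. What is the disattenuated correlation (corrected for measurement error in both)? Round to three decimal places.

0.830

r_true = r_obs / √(r_xx · r_yy) = 0.543 / √(0.665 × 0.644) = 0.543 / √0.428260 = 0.543 / 0.6544 ≈ 0.830.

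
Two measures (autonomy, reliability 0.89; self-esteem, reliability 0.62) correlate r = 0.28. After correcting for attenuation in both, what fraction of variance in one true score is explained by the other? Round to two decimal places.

0.14

Disattenuated r = 0.28 / √(0.89 × 0.62) = 0.28 / 0.7428 = 0.3770.
Shared true-score variance = 0.3770² = 0.1421 ≈ 0.14.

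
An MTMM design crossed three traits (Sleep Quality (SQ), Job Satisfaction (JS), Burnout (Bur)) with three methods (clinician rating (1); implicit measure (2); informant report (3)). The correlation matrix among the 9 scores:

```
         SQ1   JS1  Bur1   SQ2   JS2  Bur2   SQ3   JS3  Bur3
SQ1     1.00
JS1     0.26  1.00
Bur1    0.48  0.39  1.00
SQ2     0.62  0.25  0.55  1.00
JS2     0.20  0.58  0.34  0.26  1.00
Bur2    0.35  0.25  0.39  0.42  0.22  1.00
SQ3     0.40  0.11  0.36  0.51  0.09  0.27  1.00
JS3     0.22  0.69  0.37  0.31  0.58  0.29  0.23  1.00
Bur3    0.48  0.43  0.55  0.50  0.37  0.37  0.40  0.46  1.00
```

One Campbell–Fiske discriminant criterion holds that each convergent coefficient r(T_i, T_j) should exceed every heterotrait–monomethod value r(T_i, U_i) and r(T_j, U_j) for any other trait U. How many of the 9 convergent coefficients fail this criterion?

Convergent coefficients and their comparison sets:
SQ (methods 1·2): 0.62 vs {0.26, 0.26, 0.48, 0.42} → pass.
SQ (methods 1·3): 0.40 vs {0.26, 0.23, 0.48, 0.40} → fail.
SQ (methods 2·3): 0.51 vs {0.26, 0.23, 0.42, 0.40} → pass.
JS (methods 1·2): 0.58 vs {0.26, 0.26, 0.39, 0.22} → pass.
JS (methods 1·3): 0.69 vs {0.26, 0.23, 0.39, 0.46} → pass.
JS (methods 2·3): 0.58 vs {0.26, 0.23, 0.22, 0.46} → pass.
Bur (methods 1·2): 0.39 vs {0.48, 0.42, 0.39, 0.22} → fail.
Bur (methods 1·3): 0.55 vs {0.48, 0.40, 0.39, 0.46} → pass.
Bur (methods 2·3): 0.37 vs {0.42, 0.40, 0.22, 0.46} → fail.
3 of 9 fail.

3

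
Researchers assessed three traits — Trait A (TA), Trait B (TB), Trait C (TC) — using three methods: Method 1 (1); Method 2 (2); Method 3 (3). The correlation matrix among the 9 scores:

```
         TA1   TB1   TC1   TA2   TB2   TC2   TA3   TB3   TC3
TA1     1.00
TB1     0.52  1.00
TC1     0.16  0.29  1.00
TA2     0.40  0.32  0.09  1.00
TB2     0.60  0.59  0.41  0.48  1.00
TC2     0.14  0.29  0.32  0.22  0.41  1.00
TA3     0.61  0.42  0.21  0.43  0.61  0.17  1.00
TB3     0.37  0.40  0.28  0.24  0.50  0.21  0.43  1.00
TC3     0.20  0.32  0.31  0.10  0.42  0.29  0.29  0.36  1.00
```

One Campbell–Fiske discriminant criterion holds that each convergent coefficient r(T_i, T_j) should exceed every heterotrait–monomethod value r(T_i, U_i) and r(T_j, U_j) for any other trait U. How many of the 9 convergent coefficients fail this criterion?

6

Each convergent coefficient versus the relevant comparison correlations:
TA (methods 1·2): 0.40 vs {0.52, 0.48, 0.16, 0.22} → fail.
TA (methods 1·3): 0.61 vs {0.52, 0.43, 0.16, 0.29} → pass.
TA (methods 2·3): 0.43 vs {0.48, 0.43, 0.22, 0.29} → fail.
TB (methods 1·2): 0.59 vs {0.52, 0.48, 0.29, 0.41} → pass.
TB (methods 1·3): 0.40 vs {0.52, 0.43, 0.29, 0.36} → fail.
TB (methods 2·3): 0.50 vs {0.48, 0.43, 0.41, 0.36} → pass.
TC (methods 1·2): 0.32 vs {0.16, 0.22, 0.29, 0.41} → fail.
TC (methods 1·3): 0.31 vs {0.16, 0.29, 0.29, 0.36} → fail.
TC (methods 2·3): 0.29 vs {0.22, 0.29, 0.41, 0.36} → fail.
6 of 9 fail.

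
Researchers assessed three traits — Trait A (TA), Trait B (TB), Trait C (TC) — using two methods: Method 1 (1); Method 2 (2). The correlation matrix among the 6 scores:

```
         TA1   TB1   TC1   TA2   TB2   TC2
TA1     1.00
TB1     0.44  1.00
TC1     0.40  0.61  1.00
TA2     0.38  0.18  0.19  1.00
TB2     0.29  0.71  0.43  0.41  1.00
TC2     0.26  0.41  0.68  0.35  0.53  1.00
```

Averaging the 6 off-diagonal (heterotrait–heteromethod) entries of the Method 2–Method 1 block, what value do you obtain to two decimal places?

HTHM values (method 2 × method 1): 0.18, 0.19, 0.29, 0.43, 0.26, 0.41; mean = 1.76/6 = 0.29.

0.29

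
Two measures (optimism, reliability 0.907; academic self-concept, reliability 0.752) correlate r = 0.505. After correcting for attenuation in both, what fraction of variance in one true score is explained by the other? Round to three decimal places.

Disattenuated r = 0.505 / √(0.907 × 0.752) = 0.505 / 0.8259 = 0.6115.
Shared true-score variance = 0.6115² = 0.3739 ≈ 0.374.

0.374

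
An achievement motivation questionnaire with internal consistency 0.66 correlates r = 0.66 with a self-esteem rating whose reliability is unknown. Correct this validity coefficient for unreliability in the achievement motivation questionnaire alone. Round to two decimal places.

Single correction: r_c = r_obs / √r_xx = 0.66 / √0.66 = 0.66 / 0.8124 ≈ 0.81.

0.81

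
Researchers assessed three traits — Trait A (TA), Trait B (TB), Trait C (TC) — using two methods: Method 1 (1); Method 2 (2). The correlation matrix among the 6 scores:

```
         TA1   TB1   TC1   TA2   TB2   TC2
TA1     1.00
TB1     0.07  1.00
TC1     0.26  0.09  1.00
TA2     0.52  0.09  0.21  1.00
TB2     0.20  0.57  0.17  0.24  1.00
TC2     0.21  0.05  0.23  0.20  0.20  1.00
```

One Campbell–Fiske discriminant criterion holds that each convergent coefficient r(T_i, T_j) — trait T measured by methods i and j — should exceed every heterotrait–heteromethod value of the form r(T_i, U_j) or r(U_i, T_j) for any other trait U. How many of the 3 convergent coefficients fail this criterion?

0

Checking each validity diagonal entry against its comparison values:
TA (methods 1·2): 0.52 vs {0.20, 0.09, 0.21, 0.21} → pass.
TB (methods 1·2): 0.57 vs {0.09, 0.20, 0.05, 0.17} → pass.
TC (methods 1·2): 0.23 vs {0.21, 0.21, 0.17, 0.05} → pass.
0 of 3 fail.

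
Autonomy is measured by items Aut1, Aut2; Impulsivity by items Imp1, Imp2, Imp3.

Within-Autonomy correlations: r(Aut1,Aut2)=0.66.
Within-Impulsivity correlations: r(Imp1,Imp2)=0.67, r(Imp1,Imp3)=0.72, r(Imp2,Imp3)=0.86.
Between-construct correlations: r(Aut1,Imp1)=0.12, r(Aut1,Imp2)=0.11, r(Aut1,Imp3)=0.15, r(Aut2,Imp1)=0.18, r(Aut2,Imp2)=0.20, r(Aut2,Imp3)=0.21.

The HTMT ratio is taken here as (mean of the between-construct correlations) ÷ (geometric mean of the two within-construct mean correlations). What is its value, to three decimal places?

Mean between = 0.97/6 = 0.1617.
Mean within-Aut = 0.66/1 = 0.6600; mean within-Imp = 2.25/3 = 0.7500.
Geometric mean = √(0.6600 × 0.7500) = 0.7036.
HTMT = 0.1617 / 0.7036 = 0.230.

0.230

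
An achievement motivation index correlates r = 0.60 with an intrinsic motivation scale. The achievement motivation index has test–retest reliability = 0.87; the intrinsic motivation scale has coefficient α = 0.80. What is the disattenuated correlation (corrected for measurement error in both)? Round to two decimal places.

0.72

r_true = r_obs / √(r_xx · r_yy) = 0.60 / √(0.87 × 0.80) = 0.60 / √0.6960 = 0.60 / 0.8343 ≈ 0.72.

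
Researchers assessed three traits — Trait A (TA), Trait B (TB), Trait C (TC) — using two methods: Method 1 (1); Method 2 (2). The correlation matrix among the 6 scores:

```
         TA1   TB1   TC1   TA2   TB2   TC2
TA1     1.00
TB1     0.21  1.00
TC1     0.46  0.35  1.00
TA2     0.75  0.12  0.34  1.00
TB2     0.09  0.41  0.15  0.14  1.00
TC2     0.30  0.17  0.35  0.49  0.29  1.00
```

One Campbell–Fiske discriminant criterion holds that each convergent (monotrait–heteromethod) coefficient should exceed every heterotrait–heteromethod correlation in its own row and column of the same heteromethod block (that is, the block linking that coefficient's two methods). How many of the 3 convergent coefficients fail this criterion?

0

Convergent coefficients and their comparison sets:
TA (methods 1·2): 0.75 vs {0.09, 0.12, 0.30, 0.34} → pass.
TB (methods 1·2): 0.41 vs {0.12, 0.09, 0.17, 0.15} → pass.
TC (methods 1·2): 0.35 vs {0.34, 0.30, 0.15, 0.17} → pass.
0 of 3 fail.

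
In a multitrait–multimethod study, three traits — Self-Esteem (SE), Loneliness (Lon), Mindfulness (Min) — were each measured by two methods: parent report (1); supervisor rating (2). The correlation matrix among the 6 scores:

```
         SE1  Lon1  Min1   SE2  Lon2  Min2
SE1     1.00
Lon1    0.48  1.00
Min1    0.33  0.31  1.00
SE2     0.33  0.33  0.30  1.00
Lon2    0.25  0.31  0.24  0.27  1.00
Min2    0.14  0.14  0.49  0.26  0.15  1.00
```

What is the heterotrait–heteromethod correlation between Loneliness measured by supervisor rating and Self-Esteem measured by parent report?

Different traits and methods: r(Lon2, SE1) = 0.25.

0.25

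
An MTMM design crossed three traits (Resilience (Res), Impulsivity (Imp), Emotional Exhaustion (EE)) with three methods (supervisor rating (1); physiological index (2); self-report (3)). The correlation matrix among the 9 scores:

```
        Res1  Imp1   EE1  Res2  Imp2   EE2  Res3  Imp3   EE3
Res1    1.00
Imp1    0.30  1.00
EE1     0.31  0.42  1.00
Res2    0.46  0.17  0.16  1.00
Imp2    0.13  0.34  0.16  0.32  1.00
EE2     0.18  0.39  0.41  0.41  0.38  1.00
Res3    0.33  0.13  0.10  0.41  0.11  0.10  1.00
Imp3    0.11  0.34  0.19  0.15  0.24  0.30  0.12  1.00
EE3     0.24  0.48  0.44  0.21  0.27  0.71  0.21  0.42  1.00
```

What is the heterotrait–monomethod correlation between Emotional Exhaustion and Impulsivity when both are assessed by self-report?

Different traits, same method: r(EE3, Imp3) = 0.42.

0.42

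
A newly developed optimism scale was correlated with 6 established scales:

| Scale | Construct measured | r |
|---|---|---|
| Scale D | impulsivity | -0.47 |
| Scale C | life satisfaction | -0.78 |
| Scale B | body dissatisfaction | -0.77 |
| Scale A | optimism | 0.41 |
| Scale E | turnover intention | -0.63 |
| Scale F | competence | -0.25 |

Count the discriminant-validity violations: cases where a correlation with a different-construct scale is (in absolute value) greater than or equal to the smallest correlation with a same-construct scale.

Convergent (same construct = optimism): Scale A.
Smallest convergent = 0.41. Discriminant |r|: 0.47, 0.78, 0.77, 0.63, 0.25; count ≥ 0.41 → 4.

4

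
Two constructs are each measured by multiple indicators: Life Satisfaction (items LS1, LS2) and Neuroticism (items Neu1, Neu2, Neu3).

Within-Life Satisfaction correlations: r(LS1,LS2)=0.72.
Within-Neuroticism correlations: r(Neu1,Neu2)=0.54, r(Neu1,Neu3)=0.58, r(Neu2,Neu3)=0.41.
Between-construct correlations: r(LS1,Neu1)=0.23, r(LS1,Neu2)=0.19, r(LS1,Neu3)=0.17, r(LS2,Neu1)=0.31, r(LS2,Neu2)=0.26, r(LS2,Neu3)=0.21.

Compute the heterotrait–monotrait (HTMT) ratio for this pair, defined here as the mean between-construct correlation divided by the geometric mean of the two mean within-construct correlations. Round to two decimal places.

Mean heterotrait r = 1.37/6 = 0.2283.
Mean within-LS = 0.72/1 = 0.7200; mean within-Neu = 1.53/3 = 0.5100.
Geometric mean = √(0.7200 × 0.5100) = 0.6060.
HTMT = 0.2283 / 0.6060 = 0.38.

0.38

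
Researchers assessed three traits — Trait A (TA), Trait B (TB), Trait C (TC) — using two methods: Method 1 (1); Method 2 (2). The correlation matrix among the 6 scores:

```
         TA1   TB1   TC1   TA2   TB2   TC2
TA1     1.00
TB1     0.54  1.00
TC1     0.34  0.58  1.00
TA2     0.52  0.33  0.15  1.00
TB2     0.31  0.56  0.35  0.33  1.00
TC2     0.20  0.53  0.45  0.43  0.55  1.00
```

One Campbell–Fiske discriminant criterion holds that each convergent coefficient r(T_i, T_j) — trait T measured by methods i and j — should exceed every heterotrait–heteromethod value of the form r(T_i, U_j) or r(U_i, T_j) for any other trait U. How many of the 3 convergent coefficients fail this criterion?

Convergent coefficients and their comparison sets:
TA (methods 1·2): 0.52 vs {0.31, 0.33, 0.20, 0.15} → pass.
TB (methods 1·2): 0.56 vs {0.33, 0.31, 0.53, 0.35} → pass.
TC (methods 1·2): 0.45 vs {0.15, 0.20, 0.35, 0.53} → fail.
1 of 3 fail.

1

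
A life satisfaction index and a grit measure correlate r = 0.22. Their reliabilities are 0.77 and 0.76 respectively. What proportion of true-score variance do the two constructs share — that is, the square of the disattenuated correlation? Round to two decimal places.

0.08

Disattenuated r = 0.22 / √(0.77 × 0.76) = 0.22 / 0.7650 = 0.2876.
Shared true-score variance = 0.2876² = 0.0827 ≈ 0.08.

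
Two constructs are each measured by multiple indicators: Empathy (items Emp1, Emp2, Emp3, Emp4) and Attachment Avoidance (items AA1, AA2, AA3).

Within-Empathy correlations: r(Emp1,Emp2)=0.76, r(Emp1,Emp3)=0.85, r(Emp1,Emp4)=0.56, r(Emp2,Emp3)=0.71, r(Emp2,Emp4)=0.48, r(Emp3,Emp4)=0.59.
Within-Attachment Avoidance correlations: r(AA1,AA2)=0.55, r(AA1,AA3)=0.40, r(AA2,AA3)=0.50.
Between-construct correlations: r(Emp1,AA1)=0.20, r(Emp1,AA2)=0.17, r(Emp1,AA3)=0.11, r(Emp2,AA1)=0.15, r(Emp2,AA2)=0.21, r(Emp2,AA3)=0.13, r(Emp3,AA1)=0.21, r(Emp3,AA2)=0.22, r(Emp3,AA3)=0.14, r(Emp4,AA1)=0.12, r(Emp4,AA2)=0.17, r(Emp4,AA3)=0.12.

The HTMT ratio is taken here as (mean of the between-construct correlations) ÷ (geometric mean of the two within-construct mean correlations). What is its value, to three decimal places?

0.288

Mean heterotrait r = 1.95/12 = 0.1625.
Mean within-Emp = 3.95/6 = 0.6583; mean within-AA = 1.45/3 = 0.4833.
Geometric mean = √(0.6583 × 0.4833) = 0.5641.
HTMT = 0.1625 / 0.5641 = 0.288.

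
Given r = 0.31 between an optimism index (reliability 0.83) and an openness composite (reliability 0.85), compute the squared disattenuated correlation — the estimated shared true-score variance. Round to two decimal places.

0.14

Disattenuated r = 0.31 / √(0.83 × 0.85) = 0.31 / 0.8399 = 0.3691.
Shared true-score variance = 0.3691² = 0.1362 ≈ 0.14.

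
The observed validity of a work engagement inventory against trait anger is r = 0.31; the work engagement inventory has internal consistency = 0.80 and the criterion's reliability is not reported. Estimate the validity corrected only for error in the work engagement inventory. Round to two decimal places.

Single correction: r_c = r_obs / √r_xx = 0.31 / √0.80 = 0.31 / 0.8944 ≈ 0.35.

0.35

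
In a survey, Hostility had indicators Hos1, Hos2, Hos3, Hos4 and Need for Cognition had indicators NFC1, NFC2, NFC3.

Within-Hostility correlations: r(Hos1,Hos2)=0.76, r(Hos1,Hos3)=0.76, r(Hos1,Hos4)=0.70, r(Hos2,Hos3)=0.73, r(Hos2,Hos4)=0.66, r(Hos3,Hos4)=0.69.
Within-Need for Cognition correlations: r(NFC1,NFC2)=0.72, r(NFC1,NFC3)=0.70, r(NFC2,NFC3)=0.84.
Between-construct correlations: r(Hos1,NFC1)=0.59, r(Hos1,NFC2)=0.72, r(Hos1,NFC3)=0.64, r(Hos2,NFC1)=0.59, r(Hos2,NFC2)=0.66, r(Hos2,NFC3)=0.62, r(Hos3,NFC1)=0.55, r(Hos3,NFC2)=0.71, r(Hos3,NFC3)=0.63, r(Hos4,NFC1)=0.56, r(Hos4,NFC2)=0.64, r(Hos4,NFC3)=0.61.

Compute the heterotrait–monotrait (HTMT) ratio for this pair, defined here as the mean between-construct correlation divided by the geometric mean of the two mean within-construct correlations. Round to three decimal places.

0.853

Mean heterotrait r = 7.52/12 = 0.6267.
Mean within-Hos = 4.30/6 = 0.7167; mean within-NFC = 2.26/3 = 0.7533.
Geometric mean = √(0.7167 × 0.7533) = 0.7348.
HTMT = 0.6267 / 0.7348 = 0.853.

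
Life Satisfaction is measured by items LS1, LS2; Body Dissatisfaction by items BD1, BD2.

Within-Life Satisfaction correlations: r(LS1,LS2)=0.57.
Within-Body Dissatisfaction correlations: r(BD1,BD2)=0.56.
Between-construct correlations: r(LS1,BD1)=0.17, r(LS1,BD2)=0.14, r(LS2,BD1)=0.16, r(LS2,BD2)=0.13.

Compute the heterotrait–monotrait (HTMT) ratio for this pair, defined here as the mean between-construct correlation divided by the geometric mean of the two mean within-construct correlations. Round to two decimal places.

0.27

Mean heterotrait r = 0.60/4 = 0.1500.
Mean within-LS = 0.57/1 = 0.5700; mean within-BD = 0.56/1 = 0.5600.
Geometric mean = √(0.5700 × 0.5600) = 0.5650.
HTMT = 0.1500 / 0.5650 = 0.27.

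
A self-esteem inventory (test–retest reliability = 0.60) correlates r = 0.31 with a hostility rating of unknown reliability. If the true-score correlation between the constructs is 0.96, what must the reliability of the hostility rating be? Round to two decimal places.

r_true = r_obs / √(r_xx · r_yy) ⇒ 0.96 = 0.31 / √(0.60 · r_yy).
√(0.60 · r_yy) = 0.31 / 0.96 = 0.3229; 0.60 · r_yy = 0.1043; r_yy = 0.1043 / 0.60 ≈ 0.17.

0.17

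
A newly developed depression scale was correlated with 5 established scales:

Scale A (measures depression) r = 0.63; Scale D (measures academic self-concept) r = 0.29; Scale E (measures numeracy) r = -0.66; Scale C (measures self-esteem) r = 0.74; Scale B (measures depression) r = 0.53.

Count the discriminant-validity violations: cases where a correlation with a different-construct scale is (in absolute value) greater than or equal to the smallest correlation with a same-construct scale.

Convergent (same construct = depression): Scale A, Scale B.
Smallest convergent = 0.53. Discriminant |r|: 0.29, 0.66, 0.74; count ≥ 0.53 → 2.

2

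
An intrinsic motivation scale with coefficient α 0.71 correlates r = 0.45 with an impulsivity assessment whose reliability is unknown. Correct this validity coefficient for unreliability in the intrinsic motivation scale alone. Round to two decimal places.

Single correction: r_c = r_obs / √r_xx = 0.45 / √0.71 = 0.45 / 0.8426 ≈ 0.53.

0.53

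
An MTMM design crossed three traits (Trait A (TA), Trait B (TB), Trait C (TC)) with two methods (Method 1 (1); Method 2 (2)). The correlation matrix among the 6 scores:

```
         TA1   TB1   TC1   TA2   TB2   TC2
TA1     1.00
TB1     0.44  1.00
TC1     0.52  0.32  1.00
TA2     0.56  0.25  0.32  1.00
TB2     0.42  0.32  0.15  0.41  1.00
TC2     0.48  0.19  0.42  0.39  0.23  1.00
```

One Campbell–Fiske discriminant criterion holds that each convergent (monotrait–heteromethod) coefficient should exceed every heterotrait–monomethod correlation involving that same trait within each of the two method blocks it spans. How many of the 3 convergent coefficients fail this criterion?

Checking each validity diagonal entry against its comparison values:
TA (methods 1·2): 0.56 vs {0.44, 0.41, 0.52, 0.39} → pass.
TB (methods 1·2): 0.32 vs {0.44, 0.41, 0.32, 0.23} → fail.
TC (methods 1·2): 0.42 vs {0.52, 0.39, 0.32, 0.23} → fail.
2 of 3 fail.

2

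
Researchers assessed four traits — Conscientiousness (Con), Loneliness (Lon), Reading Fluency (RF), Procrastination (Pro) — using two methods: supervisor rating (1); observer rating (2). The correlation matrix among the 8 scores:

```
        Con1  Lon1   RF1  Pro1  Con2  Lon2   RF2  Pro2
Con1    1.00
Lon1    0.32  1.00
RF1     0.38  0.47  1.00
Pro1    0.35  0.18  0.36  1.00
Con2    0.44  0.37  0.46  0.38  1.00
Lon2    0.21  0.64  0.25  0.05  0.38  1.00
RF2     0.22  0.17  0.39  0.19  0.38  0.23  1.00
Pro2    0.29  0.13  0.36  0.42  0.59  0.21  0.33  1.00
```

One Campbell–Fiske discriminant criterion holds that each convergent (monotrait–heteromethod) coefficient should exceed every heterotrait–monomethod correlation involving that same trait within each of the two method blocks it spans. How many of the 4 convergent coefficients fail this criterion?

Convergent coefficients and their comparison sets:
Con (methods 1·2): 0.44 vs {0.32, 0.38, 0.38, 0.38, 0.35, 0.59} → fail.
Lon (methods 1·2): 0.64 vs {0.32, 0.38, 0.47, 0.23, 0.18, 0.21} → pass.
RF (methods 1·2): 0.39 vs {0.38, 0.38, 0.47, 0.23, 0.36, 0.33} → fail.
Pro (methods 1·2): 0.42 vs {0.35, 0.59, 0.18, 0.21, 0.36, 0.33} → fail.
3 of 4 fail.

3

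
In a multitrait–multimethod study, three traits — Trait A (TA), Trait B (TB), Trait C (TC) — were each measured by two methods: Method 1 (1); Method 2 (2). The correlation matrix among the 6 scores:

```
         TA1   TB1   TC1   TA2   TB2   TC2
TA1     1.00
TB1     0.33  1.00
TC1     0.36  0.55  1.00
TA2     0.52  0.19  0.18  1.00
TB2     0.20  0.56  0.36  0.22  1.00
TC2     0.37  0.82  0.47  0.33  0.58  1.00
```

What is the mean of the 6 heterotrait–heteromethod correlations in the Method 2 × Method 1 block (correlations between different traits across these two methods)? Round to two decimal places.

0.35

HTHM values (method 2 × method 1): 0.19, 0.18, 0.20, 0.36, 0.37, 0.82; mean = 2.12/6 = 0.35.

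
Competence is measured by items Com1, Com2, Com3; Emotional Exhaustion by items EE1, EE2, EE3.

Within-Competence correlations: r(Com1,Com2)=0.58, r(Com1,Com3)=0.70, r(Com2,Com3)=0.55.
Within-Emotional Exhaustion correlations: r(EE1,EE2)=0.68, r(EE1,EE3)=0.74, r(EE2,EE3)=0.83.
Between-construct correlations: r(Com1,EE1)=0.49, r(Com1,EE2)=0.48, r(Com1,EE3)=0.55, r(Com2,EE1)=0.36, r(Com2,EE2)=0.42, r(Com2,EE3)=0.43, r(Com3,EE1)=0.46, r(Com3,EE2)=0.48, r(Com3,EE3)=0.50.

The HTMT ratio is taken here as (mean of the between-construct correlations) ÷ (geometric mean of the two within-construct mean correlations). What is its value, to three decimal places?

Mean heterotrait r = 4.17/9 = 0.4633.
Mean within-Com = 1.83/3 = 0.6100; mean within-EE = 2.25/3 = 0.7500.
Geometric mean = √(0.6100 × 0.7500) = 0.6764.
HTMT = 0.4633 / 0.6764 = 0.685.

0.685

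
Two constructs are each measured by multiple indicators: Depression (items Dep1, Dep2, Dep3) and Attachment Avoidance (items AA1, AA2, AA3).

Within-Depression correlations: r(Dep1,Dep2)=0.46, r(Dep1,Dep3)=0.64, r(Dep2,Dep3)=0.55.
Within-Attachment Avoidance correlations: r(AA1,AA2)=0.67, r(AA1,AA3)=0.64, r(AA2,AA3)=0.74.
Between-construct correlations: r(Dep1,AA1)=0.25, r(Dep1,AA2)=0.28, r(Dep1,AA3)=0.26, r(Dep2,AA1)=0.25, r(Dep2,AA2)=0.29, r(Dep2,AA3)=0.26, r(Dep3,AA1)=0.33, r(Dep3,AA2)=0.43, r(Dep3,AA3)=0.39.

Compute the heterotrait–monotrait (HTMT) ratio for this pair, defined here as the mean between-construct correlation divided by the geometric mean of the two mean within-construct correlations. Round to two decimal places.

0.50

Between-construct mean = 2.74/9 = 0.3044.
Mean within-Dep = 1.65/3 = 0.5500; mean within-AA = 2.05/3 = 0.6833.
Geometric mean = √(0.5500 × 0.6833) = 0.6130.
HTMT = 0.3044 / 0.6130 = 0.50.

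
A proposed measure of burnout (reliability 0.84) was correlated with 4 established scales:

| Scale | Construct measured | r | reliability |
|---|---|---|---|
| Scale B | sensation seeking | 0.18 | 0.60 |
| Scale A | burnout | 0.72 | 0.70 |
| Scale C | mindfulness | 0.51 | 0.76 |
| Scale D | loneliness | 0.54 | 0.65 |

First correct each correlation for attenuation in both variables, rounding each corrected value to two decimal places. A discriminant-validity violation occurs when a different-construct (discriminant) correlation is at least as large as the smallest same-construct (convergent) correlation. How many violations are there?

Disattenuated r (r / √(r_scale · r_new)):
  Scale B (disc): 0.18 / √(0.60·0.84) = 0.25
  Scale A (conv): 0.72 / √(0.70·0.84) = 0.94
  Scale C (disc): 0.51 / √(0.76·0.84) = 0.64
  Scale D (disc): 0.54 / √(0.65·0.84) = 0.73
Smallest convergent = 0.94. Discriminant values: 0.25, 0.64, 0.73; count ≥ 0.94 → 0.

0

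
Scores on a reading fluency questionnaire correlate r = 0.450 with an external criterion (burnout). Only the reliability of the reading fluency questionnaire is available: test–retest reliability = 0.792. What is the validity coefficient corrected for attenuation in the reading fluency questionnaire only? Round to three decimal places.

0.506

Single correction: r_c = r_obs / √r_xx = 0.450 / √0.792 = 0.450 / 0.8899 ≈ 0.506.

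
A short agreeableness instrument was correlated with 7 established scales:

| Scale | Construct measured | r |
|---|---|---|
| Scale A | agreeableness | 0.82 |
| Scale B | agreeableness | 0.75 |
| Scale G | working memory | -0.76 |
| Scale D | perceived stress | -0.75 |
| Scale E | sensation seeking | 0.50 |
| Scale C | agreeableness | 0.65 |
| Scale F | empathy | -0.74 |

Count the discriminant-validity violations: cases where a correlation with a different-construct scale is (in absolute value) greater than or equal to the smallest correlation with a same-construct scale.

3

Convergent (same construct = agreeableness): Scale A, Scale B, Scale C.
Smallest convergent = 0.65. Discriminant |r|: 0.76, 0.75, 0.50, 0.74; count ≥ 0.65 → 3.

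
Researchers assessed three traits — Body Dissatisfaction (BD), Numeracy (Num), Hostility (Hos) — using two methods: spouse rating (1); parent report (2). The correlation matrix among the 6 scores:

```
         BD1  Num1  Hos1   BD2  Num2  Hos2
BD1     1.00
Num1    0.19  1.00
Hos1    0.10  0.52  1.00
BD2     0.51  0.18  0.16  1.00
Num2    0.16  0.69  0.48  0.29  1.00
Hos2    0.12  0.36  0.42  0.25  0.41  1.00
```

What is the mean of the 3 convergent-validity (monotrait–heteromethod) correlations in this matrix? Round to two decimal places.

Convergent values: 0.51, 0.69, 0.42; mean = 1.62/3 = 0.54.

0.54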